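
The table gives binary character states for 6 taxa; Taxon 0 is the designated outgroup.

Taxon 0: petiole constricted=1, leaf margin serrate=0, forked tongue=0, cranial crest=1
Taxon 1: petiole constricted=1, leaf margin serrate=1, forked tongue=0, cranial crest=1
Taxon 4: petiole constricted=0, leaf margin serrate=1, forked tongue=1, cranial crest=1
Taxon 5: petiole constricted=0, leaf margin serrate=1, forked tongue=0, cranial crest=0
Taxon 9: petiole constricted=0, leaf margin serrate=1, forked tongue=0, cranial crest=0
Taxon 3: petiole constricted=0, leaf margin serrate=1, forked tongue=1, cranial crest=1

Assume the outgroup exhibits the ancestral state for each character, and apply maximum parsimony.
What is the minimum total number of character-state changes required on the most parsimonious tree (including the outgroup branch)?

4

Character polarity is set by the outgroup: the derived state is whichever differs from the outgroup's state, so for petiole constricted, cranial crest the derived state is '0', and for the remaining characters it is '1'.
Only Taxon 3, Taxon 4, Taxon 5, and Taxon 9 show the derived state '0' for petiole constricted, supporting them as a clade.
leaf margin serrate (derived state '1') is shared by all ingroup taxa — unites the whole ingroup.
forked tongue: derived state '1' in Taxon 3 and Taxon 4 only — synapomorphy for {Taxon 3, Taxon 4}.
cranial crest: derived state '0' in Taxon 5 and Taxon 9 only — synapomorphy for {Taxon 5, Taxon 9}.
Most parsimonious ingroup topology: (Taxon 1,((Taxon 4,Taxon 3),(Taxon 5,Taxon 9))).
Changes per character on this tree: petiole constricted: 1; leaf margin serrate: 1; forked tongue: 1; cranial crest: 1.
Total = 4.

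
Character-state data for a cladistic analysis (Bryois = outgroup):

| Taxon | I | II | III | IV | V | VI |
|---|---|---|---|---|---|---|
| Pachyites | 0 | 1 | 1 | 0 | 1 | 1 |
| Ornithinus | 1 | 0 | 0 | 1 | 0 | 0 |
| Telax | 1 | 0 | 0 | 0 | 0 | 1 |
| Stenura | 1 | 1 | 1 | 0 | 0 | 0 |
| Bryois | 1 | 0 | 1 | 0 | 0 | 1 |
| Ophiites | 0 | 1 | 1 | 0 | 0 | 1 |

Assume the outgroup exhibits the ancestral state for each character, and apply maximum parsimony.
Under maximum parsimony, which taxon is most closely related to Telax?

Ornithinus

Character polarity is set by the outgroup: the derived state is whichever differs from the outgroup's state, so for I, III, VI the derived state is '0', and for the remaining characters it is '1'.
I: derived state '0' in Ophiites and Pachyites only — synapomorphy for {Ophiites, Pachyites}.
II: derived state '1' in Ophiites, Pachyites, and Stenura only — synapomorphy for {Ophiites, Pachyites, Stenura}.
III (derived state '0') is shared by Ornithinus and Telax — a synapomorphy uniting that clade.
IV: derived state '1' in Ornithinus only — an autapomorphy, so it tells us nothing about relationships among taxa.
V: derived state '1' in Pachyites only — an autapomorphy, so it tells us nothing about relationships among taxa.
VI groups Ornithinus and Stenura, which is incompatible with the clades supported by the remaining characters; treating it as convergent (homoplasy) costs fewer steps than any alternative tree.
Most parsimonious ingroup topology: ((Telax,Ornithinus),(Stenura,(Ophiites,Pachyites))).
Telax and Ornithinus form a cherry on this tree, so they are sister taxa.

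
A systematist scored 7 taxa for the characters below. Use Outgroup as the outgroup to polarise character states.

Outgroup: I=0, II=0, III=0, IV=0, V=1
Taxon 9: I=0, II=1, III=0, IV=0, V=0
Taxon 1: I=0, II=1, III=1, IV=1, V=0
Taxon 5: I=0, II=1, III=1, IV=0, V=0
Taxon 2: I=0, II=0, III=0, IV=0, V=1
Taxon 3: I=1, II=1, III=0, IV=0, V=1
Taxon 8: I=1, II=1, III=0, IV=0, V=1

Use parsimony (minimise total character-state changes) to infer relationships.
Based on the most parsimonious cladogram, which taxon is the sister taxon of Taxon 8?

Character polarity is set by the outgroup: the derived state is whichever differs from the outgroup's state, so for V the derived state is '0', and for the remaining characters it is '1'.
I: derived state '1' in Taxon 3 and Taxon 8 only — synapomorphy for {Taxon 3, Taxon 8}.
Only Taxon 1, Taxon 3, Taxon 5, Taxon 8, and Taxon 9 show the derived state '1' for II, supporting them as a clade.
Only Taxon 1 and Taxon 5 show the derived state '1' for III, supporting them as a clade.
IV: derived state '1' in Taxon 1 only — an autapomorphy, so it tells us nothing about relationships among taxa.
V: derived state '0' in Taxon 1, Taxon 5, and Taxon 9 only — synapomorphy for {Taxon 1, Taxon 5, Taxon 9}.
Most parsimonious ingroup topology: (((Taxon 9,(Taxon 1,Taxon 5)),(Taxon 3,Taxon 8)),Taxon 2).
Taxon 8 and Taxon 3 form a cherry on this tree, so they are sister taxa.

Taxon 3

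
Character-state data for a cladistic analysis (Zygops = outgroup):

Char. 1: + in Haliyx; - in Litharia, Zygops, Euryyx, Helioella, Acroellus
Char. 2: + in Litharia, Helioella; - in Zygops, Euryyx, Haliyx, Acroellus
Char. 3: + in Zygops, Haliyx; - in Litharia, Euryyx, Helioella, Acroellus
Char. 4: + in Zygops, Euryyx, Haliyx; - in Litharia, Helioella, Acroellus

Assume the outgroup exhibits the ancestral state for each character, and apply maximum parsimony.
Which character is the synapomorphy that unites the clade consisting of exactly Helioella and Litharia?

Char. 2

Character polarity is set by the outgroup: the derived state is whichever differs from the outgroup's state, so for Char. 3, Char. 4 the derived state is '-', and for the remaining characters it is '+'.
Char. 1: derived state '+' in Haliyx only — an autapomorphy, so it tells us nothing about relationships among taxa.
Only Helioella and Litharia show the derived state '+' for Char. 2, supporting them as a clade.
Only Acroellus, Euryyx, Helioella, and Litharia show the derived state '-' for Char. 3, supporting them as a clade.
Char. 4: derived state '-' in Acroellus, Helioella, and Litharia only — synapomorphy for {Acroellus, Helioella, Litharia}.
Most parsimonious ingroup topology: (Haliyx,(((Litharia,Helioella),Acroellus),Euryyx)).
The clade {Helioella, Litharia} is supported by Char. 2: its derived state '+' occurs in exactly those taxa and in no other taxon (including the outgroup).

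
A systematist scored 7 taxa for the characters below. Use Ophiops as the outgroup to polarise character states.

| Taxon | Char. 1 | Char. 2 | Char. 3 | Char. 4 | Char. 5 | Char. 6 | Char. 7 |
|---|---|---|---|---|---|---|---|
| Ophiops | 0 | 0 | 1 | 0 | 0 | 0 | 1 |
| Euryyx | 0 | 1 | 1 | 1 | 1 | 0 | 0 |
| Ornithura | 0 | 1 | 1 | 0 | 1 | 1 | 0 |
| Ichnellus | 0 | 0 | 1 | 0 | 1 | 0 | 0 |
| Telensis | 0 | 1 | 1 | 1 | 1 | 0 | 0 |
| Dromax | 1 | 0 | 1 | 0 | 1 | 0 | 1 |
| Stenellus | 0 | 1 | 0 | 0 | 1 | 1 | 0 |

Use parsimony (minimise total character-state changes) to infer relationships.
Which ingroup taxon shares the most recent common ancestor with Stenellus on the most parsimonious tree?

Ornithura

Character polarity is set by the outgroup: the derived state is whichever differs from the outgroup's state, so for Char. 3, Char. 7 the derived state is '0', and for the remaining characters it is '1'.
Char. 1: derived state '1' in Dromax only — an autapomorphy, so it tells us nothing about relationships among taxa.
Char. 2: derived state '1' in Euryyx, Ornithura, Stenellus, and Telensis only — synapomorphy for {Euryyx, Ornithura, Stenellus, Telensis}.
Char. 3 (derived state '0') is unique to Stenellus (autapomorphy; uninformative for grouping).
Char. 4 (derived state '1') is shared by Euryyx and Telensis — a synapomorphy uniting that clade.
Char. 5 (derived state '1') is shared by all ingroup taxa — unites the whole ingroup.
Only Ornithura and Stenellus show the derived state '1' for Char. 6, supporting them as a clade.
Only Euryyx, Ichnellus, Ornithura, Stenellus, and Telensis show the derived state '0' for Char. 7, supporting them as a clade.
Most parsimonious ingroup topology: ((((Euryyx,Telensis),(Ornithura,Stenellus)),Ichnellus),Dromax).
Stenellus and Ornithura form a cherry on this tree, so they are sister taxa.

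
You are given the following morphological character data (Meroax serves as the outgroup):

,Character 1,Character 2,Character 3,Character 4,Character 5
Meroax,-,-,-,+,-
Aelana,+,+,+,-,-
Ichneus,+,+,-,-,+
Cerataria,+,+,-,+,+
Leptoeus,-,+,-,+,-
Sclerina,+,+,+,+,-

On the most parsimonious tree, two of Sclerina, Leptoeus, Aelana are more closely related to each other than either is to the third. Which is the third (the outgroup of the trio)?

Leptoeus

Character polarity is set by the outgroup: the derived state is whichever differs from the outgroup's state, so for Character 4 the derived state is '-', and for the remaining characters it is '+'.
Only Aelana, Cerataria, Ichneus, and Sclerina show the derived state '+' for Character 1, supporting them as a clade.
Character 2 (derived state '+') is shared by all ingroup taxa — unites the whole ingroup.
Character 3 (derived state '+') is shared by Aelana and Sclerina — a synapomorphy uniting that clade.
Character 4 groups Aelana and Ichneus, which is incompatible with the clades supported by the remaining characters; treating it as convergent (homoplasy) costs fewer steps than any alternative tree.
Character 5 (derived state '+') is shared by Cerataria and Ichneus — a synapomorphy uniting that clade.
Most parsimonious ingroup topology: (((Aelana,Sclerina),(Ichneus,Cerataria)),Leptoeus).
Sclerina and Aelana share a more recent common ancestor with each other than either does with Leptoeus, so Leptoeus is the least closely related of the three.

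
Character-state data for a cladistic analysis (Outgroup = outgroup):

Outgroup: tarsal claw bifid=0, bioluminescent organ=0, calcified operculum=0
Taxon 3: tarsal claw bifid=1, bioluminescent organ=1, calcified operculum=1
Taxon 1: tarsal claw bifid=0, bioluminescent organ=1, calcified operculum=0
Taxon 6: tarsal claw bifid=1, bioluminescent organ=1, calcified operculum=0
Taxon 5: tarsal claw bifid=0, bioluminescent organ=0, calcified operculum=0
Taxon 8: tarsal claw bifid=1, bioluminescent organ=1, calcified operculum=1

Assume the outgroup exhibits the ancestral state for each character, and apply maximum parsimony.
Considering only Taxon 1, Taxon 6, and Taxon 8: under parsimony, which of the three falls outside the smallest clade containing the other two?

Taxon 1

The outgroup has state '0' for every character, so '1' is the derived state throughout.
tarsal claw bifid (derived state '1') is shared by Taxon 3, Taxon 6, and Taxon 8 — a synapomorphy uniting that clade.
bioluminescent organ: derived state '1' in Taxon 1, Taxon 3, Taxon 6, and Taxon 8 only — synapomorphy for {Taxon 1, Taxon 3, Taxon 6, Taxon 8}.
Only Taxon 3 and Taxon 8 show the derived state '1' for calcified operculum, supporting them as a clade.
Most parsimonious ingroup topology: ((((Taxon 3,Taxon 8),Taxon 6),Taxon 1),Taxon 5).
Taxon 6 and Taxon 8 share a more recent common ancestor with each other than either does with Taxon 1, so Taxon 1 is the least closely related of the three.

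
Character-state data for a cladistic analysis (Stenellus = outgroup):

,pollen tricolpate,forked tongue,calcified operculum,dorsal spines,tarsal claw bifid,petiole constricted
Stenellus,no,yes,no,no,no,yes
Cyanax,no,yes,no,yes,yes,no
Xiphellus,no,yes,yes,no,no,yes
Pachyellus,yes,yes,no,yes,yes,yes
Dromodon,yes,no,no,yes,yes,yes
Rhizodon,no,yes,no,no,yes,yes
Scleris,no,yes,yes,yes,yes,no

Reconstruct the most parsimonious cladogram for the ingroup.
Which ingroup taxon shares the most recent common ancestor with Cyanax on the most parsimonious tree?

Character polarity is set by the outgroup: the derived state is whichever differs from the outgroup's state, so for forked tongue, petiole constricted the derived state is 'no', and for the remaining characters it is 'yes'.
pollen tricolpate (derived state 'yes') is shared by Dromodon and Pachyellus — a synapomorphy uniting that clade.
forked tongue (derived state 'no') is unique to Dromodon (autapomorphy; uninformative for grouping).
calcified operculum groups Scleris and Xiphellus, which is incompatible with the clades supported by the remaining characters; treating it as convergent (homoplasy) costs fewer steps than any alternative tree.
dorsal spines: derived state 'yes' in Cyanax, Dromodon, Pachyellus, and Scleris only — synapomorphy for {Cyanax, Dromodon, Pachyellus, Scleris}.
tarsal claw bifid (derived state 'yes') is shared by Cyanax, Dromodon, Pachyellus, Rhizodon, and Scleris — a synapomorphy uniting that clade.
petiole constricted: derived state 'no' in Cyanax and Scleris only — synapomorphy for {Cyanax, Scleris}.
Most parsimonious ingroup topology: ((((Cyanax,Scleris),(Pachyellus,Dromodon)),Rhizodon),Xiphellus).
Cyanax and Scleris form a cherry on this tree, so they are sister taxa.

Scleris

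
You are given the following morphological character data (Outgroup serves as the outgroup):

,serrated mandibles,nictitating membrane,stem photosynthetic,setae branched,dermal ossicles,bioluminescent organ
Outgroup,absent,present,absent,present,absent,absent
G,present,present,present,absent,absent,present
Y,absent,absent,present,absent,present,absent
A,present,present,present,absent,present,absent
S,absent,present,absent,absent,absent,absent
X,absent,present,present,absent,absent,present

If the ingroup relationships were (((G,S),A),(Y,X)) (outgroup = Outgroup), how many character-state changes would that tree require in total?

Map each character onto (((G,S),A),(Y,X)) (rooted by Outgroup) and count the minimum state changes it requires (Fitch parsimony):
serrated mandibles: 2; nictitating membrane: 1; stem photosynthetic: 2; setae branched: 1; dermal ossicles: 2; bioluminescent organ: 2.
Total tree length = 10.

10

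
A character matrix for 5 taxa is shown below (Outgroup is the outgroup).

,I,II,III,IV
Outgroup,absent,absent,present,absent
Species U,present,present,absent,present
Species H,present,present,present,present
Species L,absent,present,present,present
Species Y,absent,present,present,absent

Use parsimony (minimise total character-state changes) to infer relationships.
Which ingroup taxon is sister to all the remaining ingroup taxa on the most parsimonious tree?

Species Y

Character polarity is set by the outgroup: the derived state is whichever differs from the outgroup's state, so for III the derived state is 'absent', and for the remaining characters it is 'present'.
Only Species H and Species U show the derived state 'present' for I, supporting them as a clade.
All ingroup taxa share the derived state 'present' for II; it defines the ingroup but does not resolve relationships within it.
III: derived state 'absent' in Species U only — an autapomorphy, so it tells us nothing about relationships among taxa.
Only Species H, Species L, and Species U show the derived state 'present' for IV, supporting them as a clade.
Most parsimonious ingroup topology: (((Species U,Species H),Species L),Species Y).
Species Y is sister to the clade containing all other ingroup taxa, so it is the earliest-diverging (most basal) ingroup lineage.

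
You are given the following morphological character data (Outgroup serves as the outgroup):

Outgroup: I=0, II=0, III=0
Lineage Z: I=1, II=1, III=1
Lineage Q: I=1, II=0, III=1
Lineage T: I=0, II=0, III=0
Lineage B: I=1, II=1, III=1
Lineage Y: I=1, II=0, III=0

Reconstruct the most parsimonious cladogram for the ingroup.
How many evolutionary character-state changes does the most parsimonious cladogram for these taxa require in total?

The outgroup has state '0' for every character, so '1' is the derived state throughout.
Only Lineage B, Lineage Q, Lineage Y, and Lineage Z show the derived state '1' for I, supporting them as a clade.
II: derived state '1' in Lineage B and Lineage Z only — synapomorphy for {Lineage B, Lineage Z}.
Only Lineage B, Lineage Q, and Lineage Z show the derived state '1' for III, supporting them as a clade.
Most parsimonious ingroup topology: ((((Lineage Z,Lineage B),Lineage Q),Lineage Y),Lineage T).
Changes per character on this tree: I: 1; II: 1; III: 1.
Total = 3.

3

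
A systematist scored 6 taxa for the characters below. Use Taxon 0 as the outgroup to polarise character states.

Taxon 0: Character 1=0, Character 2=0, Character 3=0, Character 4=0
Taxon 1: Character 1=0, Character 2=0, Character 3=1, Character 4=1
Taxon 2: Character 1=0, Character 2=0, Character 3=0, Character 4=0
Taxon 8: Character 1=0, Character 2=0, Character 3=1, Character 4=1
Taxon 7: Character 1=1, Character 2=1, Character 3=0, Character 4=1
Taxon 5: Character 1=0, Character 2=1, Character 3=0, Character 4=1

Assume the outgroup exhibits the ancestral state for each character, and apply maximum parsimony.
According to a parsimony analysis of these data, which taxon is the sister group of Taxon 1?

The outgroup has state '0' for every character, so '1' is the derived state throughout.
Character 1: derived state '1' in Taxon 7 only — an autapomorphy, so it tells us nothing about relationships among taxa.
Character 2: derived state '1' in Taxon 5 and Taxon 7 only — synapomorphy for {Taxon 5, Taxon 7}.
Character 3: derived state '1' in Taxon 1 and Taxon 8 only — synapomorphy for {Taxon 1, Taxon 8}.
Only Taxon 1, Taxon 5, Taxon 7, and Taxon 8 show the derived state '1' for Character 4, supporting them as a clade.
Most parsimonious ingroup topology: (((Taxon 1,Taxon 8),(Taxon 7,Taxon 5)),Taxon 2).
Taxon 1 and Taxon 8 form a cherry on this tree, so they are sister taxa.

Taxon 8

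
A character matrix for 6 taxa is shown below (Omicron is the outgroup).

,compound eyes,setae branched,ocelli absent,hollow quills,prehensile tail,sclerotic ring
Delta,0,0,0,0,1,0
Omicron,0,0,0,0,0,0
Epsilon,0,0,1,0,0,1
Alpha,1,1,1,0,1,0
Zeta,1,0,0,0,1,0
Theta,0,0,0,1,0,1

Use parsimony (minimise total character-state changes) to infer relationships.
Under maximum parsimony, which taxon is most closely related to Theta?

Epsilon

The outgroup has state '0' for every character, so '1' is the derived state throughout.
Only Alpha and Zeta show the derived state '1' for compound eyes, supporting them as a clade.
setae branched (derived state '1') is unique to Alpha (autapomorphy; uninformative for grouping).
ocelli absent groups Alpha and Epsilon, which is incompatible with the clades supported by the remaining characters; treating it as convergent (homoplasy) costs fewer steps than any alternative tree.
hollow quills: derived state '1' in Theta only — an autapomorphy, so it tells us nothing about relationships among taxa.
Only Alpha, Delta, and Zeta show the derived state '1' for prehensile tail, supporting them as a clade.
Only Epsilon and Theta show the derived state '1' for sclerotic ring, supporting them as a clade.
Most parsimonious ingroup topology: (((Zeta,Alpha),Delta),(Epsilon,Theta)).
Theta and Epsilon form a cherry on this tree, so they are sister taxa.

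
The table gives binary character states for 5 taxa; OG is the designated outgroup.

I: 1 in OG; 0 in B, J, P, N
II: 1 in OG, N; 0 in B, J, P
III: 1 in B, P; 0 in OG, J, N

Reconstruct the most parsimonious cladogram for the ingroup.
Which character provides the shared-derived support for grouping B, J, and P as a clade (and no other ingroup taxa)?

II

Character polarity is set by the outgroup: the derived state is whichever differs from the outgroup's state, so for I, II the derived state is '0', and for the remaining characters it is '1'.
All ingroup taxa share the derived state '0' for I; it defines the ingroup but does not resolve relationships within it.
Only B, J, and P show the derived state '0' for II, supporting them as a clade.
III (derived state '1') is shared by B and P — a synapomorphy uniting that clade.
Most parsimonious ingroup topology: (((B,P),J),N).
The clade {B, J, P} is supported by II: its derived state '0' occurs in exactly those taxa and in no other taxon (including the outgroup).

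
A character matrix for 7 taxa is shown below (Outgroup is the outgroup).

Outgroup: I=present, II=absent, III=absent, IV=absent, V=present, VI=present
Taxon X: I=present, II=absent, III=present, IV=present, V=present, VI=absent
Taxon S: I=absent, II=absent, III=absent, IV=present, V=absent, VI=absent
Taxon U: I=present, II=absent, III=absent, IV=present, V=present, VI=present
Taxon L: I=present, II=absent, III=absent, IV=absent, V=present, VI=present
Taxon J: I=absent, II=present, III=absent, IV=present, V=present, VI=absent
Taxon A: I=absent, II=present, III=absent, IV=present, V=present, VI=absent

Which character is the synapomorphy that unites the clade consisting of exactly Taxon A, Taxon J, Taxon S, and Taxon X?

VI

Character polarity is set by the outgroup: the derived state is whichever differs from the outgroup's state, so for I, V, VI the derived state is 'absent', and for the remaining characters it is 'present'.
Only Taxon A, Taxon J, and Taxon S show the derived state 'absent' for I, supporting them as a clade.
II (derived state 'present') is shared by Taxon A and Taxon J — a synapomorphy uniting that clade.
III: derived state 'present' in Taxon X only — an autapomorphy, so it tells us nothing about relationships among taxa.
IV (derived state 'present') is shared by Taxon A, Taxon J, Taxon S, Taxon U, and Taxon X — a synapomorphy uniting that clade.
V: derived state 'absent' in Taxon S only — an autapomorphy, so it tells us nothing about relationships among taxa.
VI: derived state 'absent' in Taxon A, Taxon J, Taxon S, and Taxon X only — synapomorphy for {Taxon A, Taxon J, Taxon S, Taxon X}.
Most parsimonious ingroup topology: (((Taxon X,(Taxon S,(Taxon J,Taxon A))),Taxon U),Taxon L).
The clade {Taxon A, Taxon J, Taxon S, Taxon X} is supported by VI: its derived state 'absent' occurs in exactly those taxa and in no other taxon (including the outgroup).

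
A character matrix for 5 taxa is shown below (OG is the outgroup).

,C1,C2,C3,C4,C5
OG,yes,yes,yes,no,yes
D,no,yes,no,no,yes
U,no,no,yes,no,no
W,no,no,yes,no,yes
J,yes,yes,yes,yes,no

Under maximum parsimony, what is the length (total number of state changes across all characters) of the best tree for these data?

Character polarity is set by the outgroup: the derived state is whichever differs from the outgroup's state, so for C1, C2, C3, C5 the derived state is 'no', and for the remaining characters it is 'yes'.
C1 (derived state 'no') is shared by D, U, and W — a synapomorphy uniting that clade.
Only U and W show the derived state 'no' for C2, supporting them as a clade.
C3: derived state 'no' in D only — an autapomorphy, so it tells us nothing about relationships among taxa.
C4: derived state 'yes' in J only — an autapomorphy, so it tells us nothing about relationships among taxa.
C5 groups J and U, which is incompatible with the clades supported by the remaining characters; treating it as convergent (homoplasy) costs fewer steps than any alternative tree.
Most parsimonious ingroup topology: ((D,(U,W)),J).
Changes per character on this tree: C1: 1; C2: 1; C3: 1; C4: 1; C5: 2.
Total = 6.

6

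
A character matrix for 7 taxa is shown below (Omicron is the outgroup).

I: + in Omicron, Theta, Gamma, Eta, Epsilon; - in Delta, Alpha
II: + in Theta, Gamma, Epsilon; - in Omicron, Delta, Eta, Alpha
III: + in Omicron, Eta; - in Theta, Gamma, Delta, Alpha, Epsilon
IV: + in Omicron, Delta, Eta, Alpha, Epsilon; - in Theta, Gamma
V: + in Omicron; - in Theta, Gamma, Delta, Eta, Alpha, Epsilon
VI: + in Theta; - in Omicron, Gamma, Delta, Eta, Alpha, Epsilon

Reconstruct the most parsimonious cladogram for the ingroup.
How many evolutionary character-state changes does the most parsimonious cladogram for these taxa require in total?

6

Character polarity is set by the outgroup: the derived state is whichever differs from the outgroup's state, so for I, III, IV, V the derived state is '-', and for the remaining characters it is '+'.
I (derived state '-') is shared by Alpha and Delta — a synapomorphy uniting that clade.
Only Epsilon, Gamma, and Theta show the derived state '+' for II, supporting them as a clade.
Only Alpha, Delta, Epsilon, Gamma, and Theta show the derived state '-' for III, supporting them as a clade.
IV: derived state '-' in Gamma and Theta only — synapomorphy for {Gamma, Theta}.
All ingroup taxa share the derived state '-' for V; it defines the ingroup but does not resolve relationships within it.
VI: derived state '+' in Theta only — an autapomorphy, so it tells us nothing about relationships among taxa.
Most parsimonious ingroup topology: ((((Theta,Gamma),Epsilon),(Delta,Alpha)),Eta).
Changes per character on this tree: I: 1; II: 1; III: 1; IV: 1; V: 1; VI: 1.
Total = 6.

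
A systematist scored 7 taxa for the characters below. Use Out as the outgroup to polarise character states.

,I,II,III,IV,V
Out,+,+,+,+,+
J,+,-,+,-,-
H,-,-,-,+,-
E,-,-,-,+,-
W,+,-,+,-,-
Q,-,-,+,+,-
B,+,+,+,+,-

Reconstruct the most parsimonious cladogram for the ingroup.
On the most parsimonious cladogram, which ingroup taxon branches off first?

B

The outgroup has state '+' for every character, so '-' is the derived state throughout.
I: derived state '-' in E, H, and Q only — synapomorphy for {E, H, Q}.
II (derived state '-') is shared by E, H, J, Q, and W — a synapomorphy uniting that clade.
III (derived state '-') is shared by E and H — a synapomorphy uniting that clade.
IV (derived state '-') is shared by J and W — a synapomorphy uniting that clade.
All ingroup taxa share the derived state '-' for V; it defines the ingroup but does not resolve relationships within it.
Most parsimonious ingroup topology: (((J,W),((H,E),Q)),B).
B is sister to the clade containing all other ingroup taxa, so it is the earliest-diverging (most basal) ingroup lineage.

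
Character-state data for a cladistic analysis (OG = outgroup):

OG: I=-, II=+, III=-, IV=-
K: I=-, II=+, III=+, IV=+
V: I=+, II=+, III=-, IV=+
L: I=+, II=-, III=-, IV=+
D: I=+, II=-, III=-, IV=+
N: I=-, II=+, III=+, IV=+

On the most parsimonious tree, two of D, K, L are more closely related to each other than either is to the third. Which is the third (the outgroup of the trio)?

Character polarity is set by the outgroup: the derived state is whichever differs from the outgroup's state, so for II the derived state is '-', and for the remaining characters it is '+'.
I (derived state '+') is shared by D, L, and V — a synapomorphy uniting that clade.
II: derived state '-' in D and L only — synapomorphy for {D, L}.
Only K and N show the derived state '+' for III, supporting them as a clade.
All ingroup taxa share the derived state '+' for IV; it defines the ingroup but does not resolve relationships within it.
Most parsimonious ingroup topology: ((K,N),(V,(L,D))).
L and D share a more recent common ancestor with each other than either does with K, so K is the least closely related of the three.

K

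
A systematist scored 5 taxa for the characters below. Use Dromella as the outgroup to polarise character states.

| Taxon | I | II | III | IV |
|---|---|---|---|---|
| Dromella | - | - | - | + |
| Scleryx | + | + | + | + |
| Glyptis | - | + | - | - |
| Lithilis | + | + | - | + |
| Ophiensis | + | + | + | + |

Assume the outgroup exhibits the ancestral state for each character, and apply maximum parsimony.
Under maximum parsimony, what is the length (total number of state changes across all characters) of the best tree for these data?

4

Character polarity is set by the outgroup: the derived state is whichever differs from the outgroup's state, so for IV the derived state is '-', and for the remaining characters it is '+'.
Only Lithilis, Ophiensis, and Scleryx show the derived state '+' for I, supporting them as a clade.
II (derived state '+') is shared by all ingroup taxa — unites the whole ingroup.
Only Ophiensis and Scleryx show the derived state '+' for III, supporting them as a clade.
IV (derived state '-') is unique to Glyptis (autapomorphy; uninformative for grouping).
Most parsimonious ingroup topology: (((Scleryx,Ophiensis),Lithilis),Glyptis).
Changes per character on this tree: I: 1; II: 1; III: 1; IV: 1.
Total = 4.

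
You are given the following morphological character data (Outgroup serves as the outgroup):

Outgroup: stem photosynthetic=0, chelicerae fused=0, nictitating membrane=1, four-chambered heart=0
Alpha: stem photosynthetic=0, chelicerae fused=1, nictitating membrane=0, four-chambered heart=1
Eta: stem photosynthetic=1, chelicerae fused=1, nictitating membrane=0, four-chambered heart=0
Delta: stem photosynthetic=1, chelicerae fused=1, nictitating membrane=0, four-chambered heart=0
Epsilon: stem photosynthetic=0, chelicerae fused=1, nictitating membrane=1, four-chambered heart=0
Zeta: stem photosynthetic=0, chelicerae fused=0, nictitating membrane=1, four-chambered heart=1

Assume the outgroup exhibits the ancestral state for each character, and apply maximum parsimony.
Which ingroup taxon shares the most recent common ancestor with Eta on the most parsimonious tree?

Delta

Character polarity is set by the outgroup: the derived state is whichever differs from the outgroup's state, so for nictitating membrane the derived state is '0', and for the remaining characters it is '1'.
stem photosynthetic (derived state '1') is shared by Delta and Eta — a synapomorphy uniting that clade.
chelicerae fused (derived state '1') is shared by Alpha, Delta, Epsilon, and Eta — a synapomorphy uniting that clade.
nictitating membrane (derived state '0') is shared by Alpha, Delta, and Eta — a synapomorphy uniting that clade.
four-chambered heart groups Alpha and Zeta, which is incompatible with the clades supported by the remaining characters; treating it as convergent (homoplasy) costs fewer steps than any alternative tree.
Most parsimonious ingroup topology: (((Alpha,(Eta,Delta)),Epsilon),Zeta).
Eta and Delta form a cherry on this tree, so they are sister taxa.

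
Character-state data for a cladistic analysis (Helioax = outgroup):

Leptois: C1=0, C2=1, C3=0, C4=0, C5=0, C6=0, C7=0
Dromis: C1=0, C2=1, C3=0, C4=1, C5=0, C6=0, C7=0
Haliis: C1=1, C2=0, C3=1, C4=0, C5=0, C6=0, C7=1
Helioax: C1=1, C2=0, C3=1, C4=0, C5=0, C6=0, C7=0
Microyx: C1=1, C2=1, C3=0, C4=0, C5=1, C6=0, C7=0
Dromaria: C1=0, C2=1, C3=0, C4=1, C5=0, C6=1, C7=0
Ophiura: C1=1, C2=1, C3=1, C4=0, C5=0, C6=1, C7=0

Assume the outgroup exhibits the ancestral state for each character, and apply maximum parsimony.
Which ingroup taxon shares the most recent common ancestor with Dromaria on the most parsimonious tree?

Character polarity is set by the outgroup: the derived state is whichever differs from the outgroup's state, so for C1, C3 the derived state is '0', and for the remaining characters it is '1'.
C1 (derived state '0') is shared by Dromaria, Dromis, and Leptois — a synapomorphy uniting that clade.
Only Dromaria, Dromis, Leptois, Microyx, and Ophiura show the derived state '1' for C2, supporting them as a clade.
Only Dromaria, Dromis, Leptois, and Microyx show the derived state '0' for C3, supporting them as a clade.
Only Dromaria and Dromis show the derived state '1' for C4, supporting them as a clade.
C5 (derived state '1') is unique to Microyx (autapomorphy; uninformative for grouping).
C6 groups Dromaria and Ophiura, which is incompatible with the clades supported by the remaining characters; treating it as convergent (homoplasy) costs fewer steps than any alternative tree.
C7 (derived state '1') is unique to Haliis (autapomorphy; uninformative for grouping).
Most parsimonious ingroup topology: (Haliis,((Microyx,((Dromaria,Dromis),Leptois)),Ophiura)).
Dromaria and Dromis form a cherry on this tree, so they are sister taxa.

Dromis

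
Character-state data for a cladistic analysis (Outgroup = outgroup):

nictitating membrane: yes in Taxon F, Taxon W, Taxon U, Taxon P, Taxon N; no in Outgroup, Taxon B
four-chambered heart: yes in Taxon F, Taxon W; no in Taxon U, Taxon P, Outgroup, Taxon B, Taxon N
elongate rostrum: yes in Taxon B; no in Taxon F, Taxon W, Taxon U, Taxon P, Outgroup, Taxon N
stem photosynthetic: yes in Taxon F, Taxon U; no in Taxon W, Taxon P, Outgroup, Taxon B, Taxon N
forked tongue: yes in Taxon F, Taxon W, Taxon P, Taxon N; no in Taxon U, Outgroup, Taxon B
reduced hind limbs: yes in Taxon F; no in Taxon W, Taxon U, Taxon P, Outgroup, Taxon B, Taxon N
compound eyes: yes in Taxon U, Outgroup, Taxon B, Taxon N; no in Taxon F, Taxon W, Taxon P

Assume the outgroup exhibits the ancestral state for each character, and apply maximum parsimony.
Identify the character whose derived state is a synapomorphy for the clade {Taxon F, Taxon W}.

four-chambered heart

Character polarity is set by the outgroup: the derived state is whichever differs from the outgroup's state, so for compound eyes the derived state is 'no', and for the remaining characters it is 'yes'.
nictitating membrane: derived state 'yes' in Taxon F, Taxon N, Taxon P, Taxon U, and Taxon W only — synapomorphy for {Taxon F, Taxon N, Taxon P, Taxon U, Taxon W}.
four-chambered heart (derived state 'yes') is shared by Taxon F and Taxon W — a synapomorphy uniting that clade.
elongate rostrum: derived state 'yes' in Taxon B only — an autapomorphy, so it tells us nothing about relationships among taxa.
stem photosynthetic (state 'yes') occurs in Taxon F and Taxon U but conflicts with the nesting implied by the other characters — most parsimoniously interpreted as homoplasy.
forked tongue (derived state 'yes') is shared by Taxon F, Taxon N, Taxon P, and Taxon W — a synapomorphy uniting that clade.
reduced hind limbs: derived state 'yes' in Taxon F only — an autapomorphy, so it tells us nothing about relationships among taxa.
Only Taxon F, Taxon P, and Taxon W show the derived state 'no' for compound eyes, supporting them as a clade.
Most parsimonious ingroup topology: (((((Taxon W,Taxon F),Taxon P),Taxon N),Taxon U),Taxon B).
The clade {Taxon F, Taxon W} is supported by four-chambered heart: its derived state 'yes' occurs in exactly those taxa and in no other taxon (including the outgroup).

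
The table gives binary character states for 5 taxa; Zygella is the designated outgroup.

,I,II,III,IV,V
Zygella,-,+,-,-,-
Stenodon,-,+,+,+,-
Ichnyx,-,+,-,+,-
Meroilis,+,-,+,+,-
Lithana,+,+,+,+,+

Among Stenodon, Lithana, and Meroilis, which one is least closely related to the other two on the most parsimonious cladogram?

Stenodon

Character polarity is set by the outgroup: the derived state is whichever differs from the outgroup's state, so for II the derived state is '-', and for the remaining characters it is '+'.
I (derived state '+') is shared by Lithana and Meroilis — a synapomorphy uniting that clade.
II (derived state '-') is unique to Meroilis (autapomorphy; uninformative for grouping).
III (derived state '+') is shared by Lithana, Meroilis, and Stenodon — a synapomorphy uniting that clade.
IV (derived state '+') is shared by all ingroup taxa — unites the whole ingroup.
V (derived state '+') is unique to Lithana (autapomorphy; uninformative for grouping).
Most parsimonious ingroup topology: ((Stenodon,(Meroilis,Lithana)),Ichnyx).
Meroilis and Lithana share a more recent common ancestor with each other than either does with Stenodon, so Stenodon is the least closely related of the three.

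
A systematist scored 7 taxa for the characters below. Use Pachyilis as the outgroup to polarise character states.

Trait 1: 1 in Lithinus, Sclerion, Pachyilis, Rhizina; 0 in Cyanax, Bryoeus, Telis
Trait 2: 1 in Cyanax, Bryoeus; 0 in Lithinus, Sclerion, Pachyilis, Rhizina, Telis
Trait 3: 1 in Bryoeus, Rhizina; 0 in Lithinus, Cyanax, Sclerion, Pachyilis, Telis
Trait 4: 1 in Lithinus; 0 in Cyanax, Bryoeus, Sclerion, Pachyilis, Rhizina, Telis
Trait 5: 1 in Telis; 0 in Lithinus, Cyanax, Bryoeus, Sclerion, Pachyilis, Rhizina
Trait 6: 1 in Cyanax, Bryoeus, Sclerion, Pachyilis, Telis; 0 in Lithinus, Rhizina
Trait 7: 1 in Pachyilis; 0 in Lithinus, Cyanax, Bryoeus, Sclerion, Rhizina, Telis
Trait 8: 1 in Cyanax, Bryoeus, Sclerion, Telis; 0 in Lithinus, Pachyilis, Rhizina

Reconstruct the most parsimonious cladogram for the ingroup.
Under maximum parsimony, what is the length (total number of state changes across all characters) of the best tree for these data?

Character polarity is set by the outgroup: the derived state is whichever differs from the outgroup's state, so for Trait 1, Trait 6, Trait 7 the derived state is '0', and for the remaining characters it is '1'.
Only Bryoeus, Cyanax, and Telis show the derived state '0' for Trait 1, supporting them as a clade.
Trait 2: derived state '1' in Bryoeus and Cyanax only — synapomorphy for {Bryoeus, Cyanax}.
Trait 3 (state '1') occurs in Bryoeus and Rhizina but conflicts with the nesting implied by the other characters — most parsimoniously interpreted as homoplasy.
Trait 4: derived state '1' in Lithinus only — an autapomorphy, so it tells us nothing about relationships among taxa.
Trait 5 (derived state '1') is unique to Telis (autapomorphy; uninformative for grouping).
Trait 6: derived state '0' in Lithinus and Rhizina only — synapomorphy for {Lithinus, Rhizina}.
All ingroup taxa share the derived state '0' for Trait 7; it defines the ingroup but does not resolve relationships within it.
Only Bryoeus, Cyanax, Sclerion, and Telis show the derived state '1' for Trait 8, supporting them as a clade.
Most parsimonious ingroup topology: ((Lithinus,Rhizina),(((Bryoeus,Cyanax),Telis),Sclerion)).
Changes per character on this tree: Trait 1: 1; Trait 2: 1; Trait 3: 2; Trait 4: 1; Trait 5: 1; Trait 6: 1; Trait 7: 1; Trait 8: 1.
Total = 9.

9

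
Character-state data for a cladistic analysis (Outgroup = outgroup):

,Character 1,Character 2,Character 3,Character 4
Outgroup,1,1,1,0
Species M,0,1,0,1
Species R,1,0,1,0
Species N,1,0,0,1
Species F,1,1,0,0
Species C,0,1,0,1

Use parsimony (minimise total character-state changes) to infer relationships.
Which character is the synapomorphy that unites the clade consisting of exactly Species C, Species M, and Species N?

Character polarity is set by the outgroup: the derived state is whichever differs from the outgroup's state, so for Character 1, Character 2, Character 3 the derived state is '0', and for the remaining characters it is '1'.
Character 1 (derived state '0') is shared by Species C and Species M — a synapomorphy uniting that clade.
Character 2 groups Species N and Species R, which is incompatible with the clades supported by the remaining characters; treating it as convergent (homoplasy) costs fewer steps than any alternative tree.
Character 3: derived state '0' in Species C, Species F, Species M, and Species N only — synapomorphy for {Species C, Species F, Species M, Species N}.
Character 4: derived state '1' in Species C, Species M, and Species N only — synapomorphy for {Species C, Species M, Species N}.
Most parsimonious ingroup topology: ((((Species M,Species C),Species N),Species F),Species R).
The clade {Species C, Species M, Species N} is supported by Character 4: its derived state '1' occurs in exactly those taxa and in no other taxon (including the outgroup).

Character 4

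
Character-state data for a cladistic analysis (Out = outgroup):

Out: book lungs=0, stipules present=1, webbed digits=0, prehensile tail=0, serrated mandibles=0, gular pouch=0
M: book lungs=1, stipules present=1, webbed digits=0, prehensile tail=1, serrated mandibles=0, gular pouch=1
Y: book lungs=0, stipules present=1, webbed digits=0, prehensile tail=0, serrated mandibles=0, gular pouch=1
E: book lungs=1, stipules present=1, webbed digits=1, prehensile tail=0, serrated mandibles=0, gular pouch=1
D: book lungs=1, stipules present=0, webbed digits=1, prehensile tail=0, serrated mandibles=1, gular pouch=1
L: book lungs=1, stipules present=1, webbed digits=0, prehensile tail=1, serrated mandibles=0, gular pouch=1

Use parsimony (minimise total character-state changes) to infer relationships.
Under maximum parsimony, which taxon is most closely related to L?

Character polarity is set by the outgroup: the derived state is whichever differs from the outgroup's state, so for stipules present the derived state is '0', and for the remaining characters it is '1'.
book lungs: derived state '1' in D, E, L, and M only — synapomorphy for {D, E, L, M}.
stipules present (derived state '0') is unique to D (autapomorphy; uninformative for grouping).
Only D and E show the derived state '1' for webbed digits, supporting them as a clade.
prehensile tail (derived state '1') is shared by L and M — a synapomorphy uniting that clade.
serrated mandibles (derived state '1') is unique to D (autapomorphy; uninformative for grouping).
All ingroup taxa share the derived state '1' for gular pouch; it defines the ingroup but does not resolve relationships within it.
Most parsimonious ingroup topology: (((M,L),(E,D)),Y).
L and M form a cherry on this tree, so they are sister taxa.

M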